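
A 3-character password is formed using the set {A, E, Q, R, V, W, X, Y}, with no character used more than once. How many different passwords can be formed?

Choose and order 3 of the 8 symbols: the first character has 8 options, the next 7, then 6.
8 × 7 × 6 = 336.

336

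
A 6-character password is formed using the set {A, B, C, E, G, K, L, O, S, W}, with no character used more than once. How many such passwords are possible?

Choose and order 6 of the 10 symbols: the first character has 10 options, the next 9, and so on down to 5.
10 × 9 × 8 × 7 × 6 × 5 = 151200.

151200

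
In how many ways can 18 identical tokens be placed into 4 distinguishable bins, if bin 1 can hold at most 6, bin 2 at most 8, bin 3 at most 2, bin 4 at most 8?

By stars and bars, unrestricted non-negative solutions to x_1+…+x_4 = 18 number C(18+3,3) = 1330.
Subtract solutions that violate a single cap (substitute x_i' = x_i − (cap_i+1)): x_1 ≥ 7 gives C(14,3) = 364; x_2 ≥ 9 gives C(12,3) = 220; x_3 ≥ 3 gives C(18,3) = 816; x_4 ≥ 9 gives C(12,3) = 220. Together 1620.
Add back pairs where two caps are both exceeded: 10 + 165 + 10 + 84 + 1 + 84 = 354.
By inclusion–exclusion the count is 1330 − 1620 + 354 = 64.

64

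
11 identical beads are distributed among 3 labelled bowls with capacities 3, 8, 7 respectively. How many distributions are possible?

26

By stars and bars, unrestricted non-negative solutions to x_1+…+x_3 = 11 number C(11+2,2) = 78.
Subtract solutions that violate a single cap (substitute x_i' = x_i − (cap_i+1)): x_1 ≥ 4 gives C(9,2) = 36; x_2 ≥ 9 gives C(4,2) = 6; x_3 ≥ 8 gives C(5,2) = 10. Together 52.
No two caps can be exceeded simultaneously, so the pair terms are all 0.
By inclusion–exclusion the count is 78 − 52 + 0 = 26.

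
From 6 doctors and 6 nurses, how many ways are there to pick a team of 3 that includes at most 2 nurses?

Split by how many nurses are chosen (0 through 2).
Sum: C(6,0)·C(6,3) + C(6,1)·C(6,2) + C(6,2)·C(6,1) = 20 + 90 + 90 = 200.

200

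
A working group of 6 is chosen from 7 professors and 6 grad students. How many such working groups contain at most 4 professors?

Split by how many professors are chosen (0 through 4).
Sum: C(7,0)·C(6,6) + C(7,1)·C(6,5) + C(7,2)·C(6,4) + C(7,3)·C(6,3) + C(7,4)·C(6,2) = 1 + 42 + 315 + 700 + 525 = 1583.

1583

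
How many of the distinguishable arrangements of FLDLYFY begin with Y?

180

With the first slot taken by Y, it remains to arrange the other 6 letters (FLDLFY).
Those 6 letters have F appearing twice and L appearing twice, giving (6)!/(2!·2!) = 180.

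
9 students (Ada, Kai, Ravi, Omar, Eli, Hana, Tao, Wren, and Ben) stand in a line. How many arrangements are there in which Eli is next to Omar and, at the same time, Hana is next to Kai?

20160

Treat {Eli,Omar} as one block (2 orders) and {Hana,Kai} as another (2 orders).
That leaves 7 units to arrange: 2 × 2 × 7! = 4 × 5040 = 20160.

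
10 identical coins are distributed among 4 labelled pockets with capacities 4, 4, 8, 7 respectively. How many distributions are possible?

By stars and bars, unrestricted non-negative solutions to x_1+…+x_4 = 10 number C(10+3,3) = 286.
Subtract solutions that violate a single cap (substitute x_i' = x_i − (cap_i+1)): x_1 ≥ 5 gives C(8,3) = 56; x_2 ≥ 5 gives C(8,3) = 56; x_3 ≥ 9 gives C(4,3) = 4; x_4 ≥ 8 gives C(5,3) = 10. Together 126.
Add back pairs where two caps are both exceeded: 1 + 0 + 0 + 0 + 0 + 0 = 1.
By inclusion–exclusion the count is 286 − 126 + 1 = 161.

161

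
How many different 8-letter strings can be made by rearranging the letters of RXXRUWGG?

The 8 letters of RXXRUWGG have repeats: G appearing twice, R appearing twice, and X appearing twice.
So there are 8! / (2!·2!·2!) = 5040 distinguishable arrangements.

5040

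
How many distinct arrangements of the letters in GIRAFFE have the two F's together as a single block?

720

Treat the 2 copies of F as a single block. The multiset to arrange is then {FF, A, E, G, I, R}, 6 items in all.
All 6 items are distinct, so there are (6)! = 720 arrangements.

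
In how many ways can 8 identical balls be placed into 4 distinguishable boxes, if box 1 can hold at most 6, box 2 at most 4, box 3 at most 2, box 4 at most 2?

41

Ignoring the caps, the number of non-negative solutions to x_1+…+x_4 = 8 is C(11,3) = 165.
Subtract solutions that violate a single cap (substitute x_i' = x_i − (cap_i+1)): x_1 ≥ 7 gives C(4,3) = 4; x_2 ≥ 5 gives C(6,3) = 20; x_3 ≥ 3 gives C(8,3) = 56; x_4 ≥ 3 gives C(8,3) = 56. Together 136.
Add back pairs where two caps are both exceeded: 0 + 0 + 0 + 1 + 1 + 10 = 12.
By inclusion–exclusion the count is 165 − 136 + 12 = 41.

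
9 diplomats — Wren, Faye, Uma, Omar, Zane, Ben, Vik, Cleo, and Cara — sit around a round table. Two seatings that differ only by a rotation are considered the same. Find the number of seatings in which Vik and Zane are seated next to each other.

Glue Vik and Zane into a block (2 internal orders). Seating 8 units around a circle gives (7)! arrangements.
So 2 × (7)! = 2 × 5040 = 10080.

10080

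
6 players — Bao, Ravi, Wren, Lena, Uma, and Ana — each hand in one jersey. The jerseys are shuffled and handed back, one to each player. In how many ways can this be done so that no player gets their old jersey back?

265

Count assignments avoiding every fixed point. For any j of the 6 players fixed to their old jersey, the other 6−j can be arranged in (6−j)! ways.
By inclusion–exclusion this is Σ_{j=0}^{6} (−1)^j C(6,j)·(6−j)!.
Computing: 720 − 720 + 360 − 120 + 30 − 6 + 1 = 265.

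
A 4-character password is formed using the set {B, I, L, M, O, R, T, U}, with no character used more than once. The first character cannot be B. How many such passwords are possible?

1470

The first character has 8−1 = 7 choices (anything except B).
The remaining 3 characters are filled from the other 7 symbols without repetition: 7 × 6 × 5 = 210.
Total: 7 × 210 = 1470.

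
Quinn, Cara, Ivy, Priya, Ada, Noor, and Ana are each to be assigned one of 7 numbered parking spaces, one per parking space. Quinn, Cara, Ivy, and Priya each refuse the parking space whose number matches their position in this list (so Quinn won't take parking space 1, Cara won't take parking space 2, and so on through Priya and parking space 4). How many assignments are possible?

2790

Let Aᵢ (for 1 ≤ i ≤ 4) be the placements that put person i in their forbidden parking space. Any j of these fix j positions, leaving (7−j)! ways to fill the rest, and there are C(4,j) ways to pick which j.
By inclusion–exclusion, the number of valid placements is Σ_{j=0}^{4} (−1)^j C(4,j)·(7−j)!.
Computing: 5040 − 2880 + 720 − 96 + 6 = 2790.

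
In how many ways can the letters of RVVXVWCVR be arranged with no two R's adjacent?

5880

There are 9!/(4!·2!) = 7560 arrangements of RVVXVWCVR in total.
If the two R's are adjacent, glue them into one block, leaving 8 items to arrange: (8)!/(4!) = 1680 ways.
Hence 7560 − 1680 = 5880.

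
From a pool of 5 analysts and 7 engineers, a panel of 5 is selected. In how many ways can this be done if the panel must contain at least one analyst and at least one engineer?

770

Unrestricted: C(12,5) = 792 ways to pick any 5 of the 12.
Selections missing a whole group: no analysts → C(7,5) = 21; no engineers → C(5,5) = 1.
Both groups omitted at once is impossible, so 792 − 22 = 770.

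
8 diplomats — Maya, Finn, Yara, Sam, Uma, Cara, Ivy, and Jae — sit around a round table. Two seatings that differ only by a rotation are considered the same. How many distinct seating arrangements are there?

5040

Around a circle, 8 distinct people have 8!/8 = (7)! = 5040 rotationally distinct seatings.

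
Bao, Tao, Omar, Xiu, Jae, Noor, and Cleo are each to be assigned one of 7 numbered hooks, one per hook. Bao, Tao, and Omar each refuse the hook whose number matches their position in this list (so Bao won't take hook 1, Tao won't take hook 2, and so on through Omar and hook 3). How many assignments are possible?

3216

Let Aᵢ (for i ∈ {1, 2, 3}) be the placements that put person i in their forbidden hook. Any j of these fix j positions, leaving (7−j)! ways to fill the rest, and there are C(3,j) ways to pick which j.
By inclusion–exclusion, the number of valid placements is Σ_{j=0}^{3} (−1)^j C(3,j)·(7−j)!.
Computing: 5040 − 2160 + 360 − 24 = 3216.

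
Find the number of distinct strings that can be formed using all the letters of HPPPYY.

Letter multiplicities in HPPPYY: H×1, P×3, Y×2.
So there are 6! / (3!·2!) = 60 distinguishable arrangements.

60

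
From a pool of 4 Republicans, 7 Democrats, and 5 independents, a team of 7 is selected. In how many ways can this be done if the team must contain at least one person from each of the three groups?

Total 7-person selections from all 16: C(16,7) = 11440.
Selections missing a whole group: no Republicans → C(12,7) = 792; no Democrats → C(9,7) = 36; no independents → C(11,7) = 330.
Add back selections omitting two groups (i.e. drawn from a single group): C(4,7) + C(7,7) + C(5,7) = 1.
By inclusion–exclusion: 11440 − 1158 + 1 = 10283.

10283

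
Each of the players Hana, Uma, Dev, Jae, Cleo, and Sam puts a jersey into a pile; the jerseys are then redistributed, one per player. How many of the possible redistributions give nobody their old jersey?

265

This is the derangement count D_6: permutations of 6 items with no fixed point.
By inclusion–exclusion this is Σ_{j=0}^{6} (−1)^j C(6,j)·(6−j)!.
Computing: 720 − 720 + 360 − 120 + 30 − 6 + 1 = 265.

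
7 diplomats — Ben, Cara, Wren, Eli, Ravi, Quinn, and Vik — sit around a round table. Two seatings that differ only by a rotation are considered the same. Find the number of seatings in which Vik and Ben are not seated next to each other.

All circular seatings of 7 people number (6)! = 720.
Those with Vik next to Ben: fuse the pair into one unit and seat 6 units around a circle — 2·(5)! = 240.
Subtracting, 720 − 240 = 480.

480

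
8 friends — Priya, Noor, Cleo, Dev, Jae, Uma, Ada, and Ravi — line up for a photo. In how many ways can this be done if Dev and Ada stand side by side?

10080

Glue Dev and Ada into one block (2 internal orders), leaving 7 units to arrange in a row.
That gives 2 × 7! = 2 × 5040 = 10080.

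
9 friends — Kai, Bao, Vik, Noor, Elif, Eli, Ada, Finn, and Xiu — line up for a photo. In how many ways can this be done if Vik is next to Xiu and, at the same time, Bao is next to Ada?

20160

Treat {Vik,Xiu} as one block (2 orders) and {Bao,Ada} as another (2 orders).
That leaves 7 units to arrange: 2 × 2 × 7! = 4 × 5040 = 20160.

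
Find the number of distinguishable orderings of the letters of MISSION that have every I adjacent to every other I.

Treat the 2 copies of I as a single block. The multiset to arrange is then {II, M, N, O, S, S}, 6 items in all.
That gives (6)!/(2!) = 360 arrangements.

360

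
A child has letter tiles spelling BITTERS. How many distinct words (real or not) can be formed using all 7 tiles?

Letter multiplicities in BITTERS: B×1, E×1, I×1, R×1, S×1, T×2.
The number of distinct arrangements is 7!/(2!) = 5040/2 = 2520.

2520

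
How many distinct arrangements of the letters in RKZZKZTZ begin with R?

Fix R in the first position and arrange the remaining 7 letters.
Those 7 letters have K appearing twice and Z appearing 4 times, giving (7)!/(4!·2!) = 105.

105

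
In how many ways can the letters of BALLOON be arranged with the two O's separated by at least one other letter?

900

Total arrangements of BALLOON: 7!/(2!·2!) = 1260.
Arrangements with the O's together: treat OO as one letter, giving (6)!/(2!) = 360.
Subtracting, 1260 − 360 = 900 arrangements keep the O's apart.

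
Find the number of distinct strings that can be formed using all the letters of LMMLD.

Letter multiplicities in LMMLD: D×1, L×2, M×2.
The number of distinct arrangements is 5!/(2!·2!) = 120/4 = 30.

30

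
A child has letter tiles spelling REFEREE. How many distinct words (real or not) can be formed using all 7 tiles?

105

The 7 letters of REFEREE have repeats: E appearing 4 times and R appearing twice.
So there are 7! / (4!·2!) = 105 distinguishable arrangements.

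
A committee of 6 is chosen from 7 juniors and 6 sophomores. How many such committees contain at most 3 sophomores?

1358

Split by how many sophomores are chosen (0 through 3).
Sum: C(6,0)·C(7,6) + C(6,1)·C(7,5) + C(6,2)·C(7,4) + C(6,3)·C(7,3) = 7 + 126 + 525 + 700 = 1358.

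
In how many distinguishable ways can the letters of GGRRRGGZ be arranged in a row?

280

GGRRRGGZ has 8 letters with G appearing 4 times and R appearing 3 times.
So there are 8! / (4!·3!) = 280 distinguishable arrangements.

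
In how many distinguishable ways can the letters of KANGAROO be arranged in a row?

10080

KANGAROO has 8 letters with A appearing twice and O appearing twice.
So there are 8! / (2!·2!) = 10080 distinguishable arrangements.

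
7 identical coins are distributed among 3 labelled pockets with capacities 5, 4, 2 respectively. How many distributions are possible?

12

By stars and bars, unrestricted non-negative solutions to x_1+…+x_3 = 7 number C(7+2,2) = 36.
Subtract solutions that violate a single cap (substitute x_i' = x_i − (cap_i+1)): x_1 ≥ 6 gives C(3,2) = 3; x_2 ≥ 5 gives C(4,2) = 6; x_3 ≥ 3 gives C(6,2) = 15. Together 24.
No two caps can be exceeded simultaneously, so the pair terms are all 0.
By inclusion–exclusion the count is 36 − 24 + 0 = 12.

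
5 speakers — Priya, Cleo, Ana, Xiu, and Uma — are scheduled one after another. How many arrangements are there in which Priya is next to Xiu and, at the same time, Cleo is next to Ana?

Treat {Priya,Xiu} as one block (2 orders) and {Cleo,Ana} as another (2 orders).
That leaves 3 units to arrange: 2 × 2 × 3! = 4 × 6 = 24.

24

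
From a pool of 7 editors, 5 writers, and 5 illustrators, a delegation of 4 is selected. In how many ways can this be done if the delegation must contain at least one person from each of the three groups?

Total 4-person selections from all 17: C(17,4) = 2380.
Selections missing a whole group: no editors → C(10,4) = 210; no writers → C(12,4) = 495; no illustrators → C(12,4) = 495.
Add back selections omitting two groups (i.e. drawn from a single group): C(7,4) + C(5,4) + C(5,4) = 45.
By inclusion–exclusion: 2380 − 1200 + 45 = 1225.

1225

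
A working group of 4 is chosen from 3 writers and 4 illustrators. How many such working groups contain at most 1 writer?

Split by how many writers are chosen (0 through 1).
Sum: C(3,0)·C(4,4) + C(3,1)·C(4,3) = 1 + 12 = 13.

13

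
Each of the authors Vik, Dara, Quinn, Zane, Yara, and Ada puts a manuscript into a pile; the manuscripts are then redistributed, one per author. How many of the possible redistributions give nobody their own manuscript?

265

Count assignments avoiding every fixed point. For any j of the 6 authors fixed to their own manuscript, the other 6−j can be arranged in (6−j)! ways.
By inclusion–exclusion this is Σ_{j=0}^{6} (−1)^j C(6,j)·(6−j)!.
Computing: 720 − 720 + 360 − 120 + 30 − 6 + 1 = 265.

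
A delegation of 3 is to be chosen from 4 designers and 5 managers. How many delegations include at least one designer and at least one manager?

70

Total 3-person selections from all 9: C(9,3) = 84.
Selections missing a whole group: no designers → C(5,3) = 10; no managers → C(4,3) = 4.
Both groups omitted at once is impossible, so 84 − 14 = 70.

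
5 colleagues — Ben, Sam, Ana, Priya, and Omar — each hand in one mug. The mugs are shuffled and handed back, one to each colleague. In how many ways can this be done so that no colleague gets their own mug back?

Let Aᵢ be the assignments in which colleague i gets their own mug. We want the size of the complement of A₁∪…∪A_5.
By inclusion–exclusion this is Σ_{j=0}^{5} (−1)^j C(5,j)·(5−j)!.
Computing: 120 − 120 + 60 − 20 + 5 − 1 = 44.

44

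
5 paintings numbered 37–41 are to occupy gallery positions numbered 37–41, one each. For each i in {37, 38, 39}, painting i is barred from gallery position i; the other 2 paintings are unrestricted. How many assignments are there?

Let Aᵢ (for i ∈ {37, 38, 39}) be the placements that put painting i in its forbidden gallery position. Any j of these fix j positions, leaving (5−j)! ways to fill the rest, and there are C(3,j) ways to pick which j.
By inclusion–exclusion, the number of valid placements is Σ_{j=0}^{3} (−1)^j C(3,j)·(5−j)!.
Computing: 120 − 72 + 18 − 2 = 64.

64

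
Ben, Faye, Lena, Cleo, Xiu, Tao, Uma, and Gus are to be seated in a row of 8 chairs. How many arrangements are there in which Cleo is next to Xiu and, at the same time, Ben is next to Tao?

2880

Treat {Cleo,Xiu} as one block (2 orders) and {Ben,Tao} as another (2 orders).
That leaves 6 units to arrange: 2 × 2 × 6! = 4 × 720 = 2880.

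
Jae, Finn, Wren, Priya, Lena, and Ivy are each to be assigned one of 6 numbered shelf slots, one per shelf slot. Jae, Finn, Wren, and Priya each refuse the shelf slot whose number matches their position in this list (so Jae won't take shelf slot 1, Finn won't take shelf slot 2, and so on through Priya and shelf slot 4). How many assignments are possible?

362

Let Aᵢ (for 1 ≤ i ≤ 4) be the placements that put person i in their forbidden shelf slot. Any j of these fix j positions, leaving (6−j)! ways to fill the rest, and there are C(4,j) ways to pick which j.
By inclusion–exclusion, the number of valid placements is Σ_{j=0}^{4} (−1)^j C(4,j)·(6−j)!.
Computing: 720 − 480 + 144 − 24 + 2 = 362.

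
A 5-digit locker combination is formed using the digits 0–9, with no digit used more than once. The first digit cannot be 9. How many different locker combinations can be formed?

The first digit has 10−1 = 9 choices (anything except 9).
The remaining 4 digits are filled from the other 9 symbols without repetition: 9 × 8 × 7 × 6 = 3024.
Total: 9 × 3024 = 27216.

27216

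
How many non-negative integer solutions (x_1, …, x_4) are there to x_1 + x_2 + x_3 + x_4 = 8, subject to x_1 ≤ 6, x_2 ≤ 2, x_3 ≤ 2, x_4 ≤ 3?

By stars and bars, unrestricted non-negative solutions to x_1+…+x_4 = 8 number C(8+3,3) = 165.
Subtract solutions that violate a single cap (substitute x_i' = x_i − (cap_i+1)): x_1 ≥ 7 gives C(4,3) = 4; x_2 ≥ 3 gives C(8,3) = 56; x_3 ≥ 3 gives C(8,3) = 56; x_4 ≥ 4 gives C(7,3) = 35. Together 151.
Add back pairs where two caps are both exceeded: 0 + 0 + 0 + 10 + 4 + 4 = 18.
By inclusion–exclusion the count is 165 − 151 + 18 = 32.

32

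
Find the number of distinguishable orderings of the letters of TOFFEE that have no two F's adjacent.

120

There are 6!/(2!·2!) = 180 arrangements of TOFFEE in total.
If the two F's are adjacent, glue them into one block, leaving 5 items to arrange: (5)!/(2!) = 60 ways.
Subtracting, 180 − 60 = 120 arrangements keep the F's apart.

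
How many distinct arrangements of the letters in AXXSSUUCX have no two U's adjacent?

11760

Total arrangements of AXXSSUUCX: 9!/(3!·2!·2!) = 15120.
If the two U's are adjacent, glue them into one block, leaving 8 items to arrange: (8)!/(3!·2!) = 3360 ways.
Hence 15120 − 3360 = 11760.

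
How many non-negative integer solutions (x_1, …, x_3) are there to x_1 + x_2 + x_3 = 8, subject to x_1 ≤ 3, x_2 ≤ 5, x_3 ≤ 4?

14

Ignoring the caps, the number of non-negative solutions to x_1+…+x_3 = 8 is C(10,2) = 45.
Subtract solutions that violate a single cap (substitute x_i' = x_i − (cap_i+1)): x_1 ≥ 4 gives C(6,2) = 15; x_2 ≥ 6 gives C(4,2) = 6; x_3 ≥ 5 gives C(5,2) = 10. Together 31.
No two caps can be exceeded simultaneously, so the pair terms are all 0.
By inclusion–exclusion the count is 45 − 31 + 0 = 14.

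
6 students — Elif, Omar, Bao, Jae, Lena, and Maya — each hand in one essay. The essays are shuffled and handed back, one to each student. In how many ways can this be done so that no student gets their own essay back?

Count assignments avoiding every fixed point. For any j of the 6 students fixed to their own essay, the other 6−j can be arranged in (6−j)! ways.
By inclusion–exclusion this is Σ_{j=0}^{6} (−1)^j C(6,j)·(6−j)!.
Computing: 720 − 720 + 360 − 120 + 30 − 6 + 1 = 265.

265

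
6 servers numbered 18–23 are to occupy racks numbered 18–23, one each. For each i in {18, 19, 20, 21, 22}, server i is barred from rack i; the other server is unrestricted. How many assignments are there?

309

Let Aᵢ (for 18 ≤ i ≤ 22) be the placements that put server i in its forbidden rack. Any j of these fix j positions, leaving (6−j)! ways to fill the rest, and there are C(5,j) ways to pick which j.
By inclusion–exclusion, the number of valid placements is Σ_{j=0}^{5} (−1)^j C(5,j)·(6−j)!.
Computing: 720 − 600 + 240 − 60 + 10 − 1 = 309.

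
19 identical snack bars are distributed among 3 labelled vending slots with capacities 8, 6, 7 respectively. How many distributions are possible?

6

By stars and bars, unrestricted non-negative solutions to x_1+…+x_3 = 19 number C(19+2,2) = 210.
Subtract solutions that violate a single cap (substitute x_i' = x_i − (cap_i+1)): x_1 ≥ 9 gives C(12,2) = 66; x_2 ≥ 7 gives C(14,2) = 91; x_3 ≥ 8 gives C(13,2) = 78. Together 235.
Add back pairs where two caps are both exceeded: 10 + 6 + 15 = 31.
By inclusion–exclusion the count is 210 − 235 + 31 = 6.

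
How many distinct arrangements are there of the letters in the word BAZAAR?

120

The 6 letters of BAZAAR have repeats: A appearing 3 times.
So there are 6! / (3!) = 120 distinguishable arrangements.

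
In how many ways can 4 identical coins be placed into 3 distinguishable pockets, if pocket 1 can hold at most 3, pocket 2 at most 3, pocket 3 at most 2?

By stars and bars, unrestricted non-negative solutions to x_1+…+x_3 = 4 number C(4+2,2) = 15.
Subtract solutions that violate a single cap (substitute x_i' = x_i − (cap_i+1)): x_1 ≥ 4 gives C(2,2) = 1; x_2 ≥ 4 gives C(2,2) = 1; x_3 ≥ 3 gives C(3,2) = 3. Together 5.
No two caps can be exceeded simultaneously, so the pair terms are all 0.
By inclusion–exclusion the count is 15 − 5 + 0 = 10.

10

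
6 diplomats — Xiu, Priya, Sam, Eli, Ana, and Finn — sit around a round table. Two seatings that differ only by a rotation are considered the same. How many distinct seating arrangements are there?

120

Around a circle, 6 distinct people have 6!/6 = (5)! = 120 rotationally distinct seatings.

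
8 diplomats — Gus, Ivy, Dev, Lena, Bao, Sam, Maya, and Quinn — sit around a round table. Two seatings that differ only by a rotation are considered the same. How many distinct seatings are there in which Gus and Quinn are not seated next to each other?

3600

Without the restriction there are (7)! = 5040 seatings.
Those with Gus next to Quinn: fuse the pair into one unit and seat 7 units around a circle — 2·(6)! = 1440.
Subtracting, 5040 − 1440 = 3600.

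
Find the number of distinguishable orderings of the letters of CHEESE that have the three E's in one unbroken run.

Treat the 3 copies of E as a single block. The multiset to arrange is then {EEE, C, H, S}, 4 items in all.
All 4 items are distinct, so there are (4)! = 24 arrangements.

24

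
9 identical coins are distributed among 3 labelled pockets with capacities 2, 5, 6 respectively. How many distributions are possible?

By stars and bars, unrestricted non-negative solutions to x_1+…+x_3 = 9 number C(9+2,2) = 55.
Subtract solutions that violate a single cap (substitute x_i' = x_i − (cap_i+1)): x_1 ≥ 3 gives C(8,2) = 28; x_2 ≥ 6 gives C(5,2) = 10; x_3 ≥ 7 gives C(4,2) = 6. Together 44.
Add back pairs where two caps are both exceeded: 1 + 0 + 0 = 1.
By inclusion–exclusion the count is 55 − 44 + 1 = 12.

12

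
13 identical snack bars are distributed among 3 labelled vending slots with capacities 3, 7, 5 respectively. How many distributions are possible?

Ignoring the caps, the number of non-negative solutions to x_1+…+x_3 = 13 is C(15,2) = 105.
Subtract solutions that violate a single cap (substitute x_i' = x_i − (cap_i+1)): x_1 ≥ 4 gives C(11,2) = 55; x_2 ≥ 8 gives C(7,2) = 21; x_3 ≥ 6 gives C(9,2) = 36. Together 112.
Add back pairs where two caps are both exceeded: 3 + 10 + 0 = 13.
By inclusion–exclusion the count is 105 − 112 + 13 = 6.

6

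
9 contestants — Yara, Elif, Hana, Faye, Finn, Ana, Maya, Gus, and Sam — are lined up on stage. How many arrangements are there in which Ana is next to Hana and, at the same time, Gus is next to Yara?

20160

Treat {Ana,Hana} as one block (2 orders) and {Gus,Yara} as another (2 orders).
That leaves 7 units to arrange: 2 × 2 × 7! = 4 × 5040 = 20160.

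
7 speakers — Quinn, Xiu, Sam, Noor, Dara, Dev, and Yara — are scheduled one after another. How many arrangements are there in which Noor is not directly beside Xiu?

3600

There are 7! = 5040 arrangements in all. If Noor and Xiu are adjacent, merging them into one block gives 2·(6)! = 1440 arrangements.
Complementary counting: 5040 − 1440 = 3600.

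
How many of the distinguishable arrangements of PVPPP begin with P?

With the first slot taken by P, it remains to arrange the other 4 letters (VPPP).
Those 4 letters have P appearing 3 times, giving (4)!/(3!) = 4.

4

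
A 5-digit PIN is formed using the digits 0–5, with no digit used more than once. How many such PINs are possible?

720

With no repetition, fill the 5 digits in order: 6 choices, then 5, down to 2.
That product is 6 × 5 × 4 × 3 × 2 = 720.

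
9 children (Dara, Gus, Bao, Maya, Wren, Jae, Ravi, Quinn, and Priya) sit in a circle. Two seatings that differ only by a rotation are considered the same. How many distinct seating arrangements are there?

Fix one person's seat to break rotational symmetry; the remaining 8 people can be arranged in (8)! = 40320 ways.

40320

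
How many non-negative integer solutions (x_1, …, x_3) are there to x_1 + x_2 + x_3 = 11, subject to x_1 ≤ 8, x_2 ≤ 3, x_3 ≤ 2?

Without the upper bounds there are C(13,2) = 78 ways to split 11 among 3 variables.
Subtract solutions that violate a single cap (substitute x_i' = x_i − (cap_i+1)): x_1 ≥ 9 gives C(4,2) = 6; x_2 ≥ 4 gives C(9,2) = 36; x_3 ≥ 3 gives C(10,2) = 45. Together 87.
Add back pairs where two caps are both exceeded: 0 + 0 + 15 = 15.
By inclusion–exclusion the count is 78 − 87 + 15 = 6.

6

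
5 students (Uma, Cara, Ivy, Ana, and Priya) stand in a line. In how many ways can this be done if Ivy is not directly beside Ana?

72

Of the 5! = 120 arrangements, those with Ivy and Ana adjacent number 2 × 4! = 48 (treat the pair as a block with 2 internal orders).
So 120 − 48 = 72 arrangements keep them apart.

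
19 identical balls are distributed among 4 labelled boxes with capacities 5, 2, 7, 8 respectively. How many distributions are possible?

By stars and bars, unrestricted non-negative solutions to x_1+…+x_4 = 19 number C(19+3,3) = 1540.
Subtract solutions that violate a single cap (substitute x_i' = x_i − (cap_i+1)): x_1 ≥ 6 gives C(16,3) = 560; x_2 ≥ 3 gives C(19,3) = 969; x_3 ≥ 8 gives C(14,3) = 364; x_4 ≥ 9 gives C(13,3) = 286. Together 2179.
Add back pairs where two caps are both exceeded: 286 + 56 + 35 + 165 + 120 + 10 = 672.
Subtract triples: 10 + 4 + 0 + 0 = 14.
By inclusion–exclusion the count is 1540 − 2179 + 672 − 14 = 19.

19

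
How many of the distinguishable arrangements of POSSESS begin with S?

120

With the first slot taken by S, it remains to arrange the other 6 letters (POSESS).
Those 6 letters have S appearing 3 times, giving (6)!/(3!) = 120.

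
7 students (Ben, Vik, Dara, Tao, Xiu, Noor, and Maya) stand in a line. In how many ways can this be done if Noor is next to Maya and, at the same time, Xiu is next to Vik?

480

Treat {Noor,Maya} as one block (2 orders) and {Xiu,Vik} as another (2 orders).
That leaves 5 units to arrange: 2 × 2 × 5! = 4 × 120 = 480.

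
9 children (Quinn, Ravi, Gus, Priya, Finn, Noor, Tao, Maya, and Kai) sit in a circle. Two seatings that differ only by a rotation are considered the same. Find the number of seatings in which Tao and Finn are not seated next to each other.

30240

All circular seatings of 9 people number (8)! = 40320.
Those with Tao next to Finn: fuse the pair into one unit and seat 8 units around a circle — 2·(7)! = 10080.
Subtracting, 40320 − 10080 = 30240.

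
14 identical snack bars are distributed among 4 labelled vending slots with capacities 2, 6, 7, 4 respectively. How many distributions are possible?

By stars and bars, unrestricted non-negative solutions to x_1+…+x_4 = 14 number C(14+3,3) = 680.
Subtract solutions that violate a single cap (substitute x_i' = x_i − (cap_i+1)): x_1 ≥ 3 gives C(14,3) = 364; x_2 ≥ 7 gives C(10,3) = 120; x_3 ≥ 8 gives C(9,3) = 84; x_4 ≥ 5 gives C(12,3) = 220. Together 788.
Add back pairs where two caps are both exceeded: 35 + 20 + 84 + 0 + 10 + 4 = 153.
By inclusion–exclusion the count is 680 − 788 + 153 = 45.

45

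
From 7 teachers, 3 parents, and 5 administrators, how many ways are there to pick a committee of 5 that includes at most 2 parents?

Split by how many parents are chosen (0 through 2).
Sum: C(3,0)·C(12,5) + C(3,1)·C(12,4) + C(3,2)·C(12,3) = 792 + 1485 + 660 = 2937.

2937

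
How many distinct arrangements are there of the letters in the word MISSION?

1260

The 7 letters of MISSION have repeats: I appearing twice and S appearing twice.
So there are 7! / (2!·2!) = 1260 distinguishable arrangements.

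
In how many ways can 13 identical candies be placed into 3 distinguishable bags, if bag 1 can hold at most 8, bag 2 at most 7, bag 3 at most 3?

18

By stars and bars, unrestricted non-negative solutions to x_1+…+x_3 = 13 number C(13+2,2) = 105.
Subtract solutions that violate a single cap (substitute x_i' = x_i − (cap_i+1)): x_1 ≥ 9 gives C(6,2) = 15; x_2 ≥ 8 gives C(7,2) = 21; x_3 ≥ 4 gives C(11,2) = 55. Together 91.
Add back pairs where two caps are both exceeded: 0 + 1 + 3 = 4.
By inclusion–exclusion the count is 105 − 91 + 4 = 18.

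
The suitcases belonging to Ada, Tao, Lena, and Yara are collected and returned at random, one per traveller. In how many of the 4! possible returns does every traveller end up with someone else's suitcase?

Let Aᵢ be the assignments in which traveller i gets their own suitcase. We want the size of the complement of A₁∪…∪A_4.
By inclusion–exclusion this is Σ_{j=0}^{4} (−1)^j C(4,j)·(4−j)!.
Computing: 24 − 24 + 12 − 4 + 1 = 9.

9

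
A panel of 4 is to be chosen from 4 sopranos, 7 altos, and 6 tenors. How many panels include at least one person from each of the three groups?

1176

Unrestricted: C(17,4) = 2380 ways to pick any 4 of the 17.
Selections missing a whole group: no sopranos → C(13,4) = 715; no altos → C(10,4) = 210; no tenors → C(11,4) = 330.
Add back selections omitting two groups (i.e. drawn from a single group): C(4,4) + C(7,4) + C(6,4) = 51.
By inclusion–exclusion: 2380 − 1255 + 51 = 1176.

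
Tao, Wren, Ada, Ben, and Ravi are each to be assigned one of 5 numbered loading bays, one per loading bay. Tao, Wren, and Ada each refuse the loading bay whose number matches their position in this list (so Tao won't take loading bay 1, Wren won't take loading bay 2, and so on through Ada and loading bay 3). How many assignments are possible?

64

Let Aᵢ (for i ∈ {1, 2, 3}) be the placements that put person i in their forbidden loading bay. Any j of these fix j positions, leaving (5−j)! ways to fill the rest, and there are C(3,j) ways to pick which j.
By inclusion–exclusion, the number of valid placements is Σ_{j=0}^{3} (−1)^j C(3,j)·(5−j)!.
Computing: 120 − 72 + 18 − 2 = 64.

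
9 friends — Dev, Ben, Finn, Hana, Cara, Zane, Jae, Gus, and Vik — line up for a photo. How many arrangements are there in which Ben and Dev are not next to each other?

There are 9! = 362880 arrangements in all. If Ben and Dev are adjacent, merging them into one block gives 2·(8)! = 80640 arrangements.
So 362880 − 80640 = 282240 arrangements keep them apart.

282240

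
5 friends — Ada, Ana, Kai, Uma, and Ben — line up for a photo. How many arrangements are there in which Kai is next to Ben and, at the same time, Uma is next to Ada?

Treat {Kai,Ben} as one block (2 orders) and {Uma,Ada} as another (2 orders).
That leaves 3 units to arrange: 2 × 2 × 3! = 4 × 6 = 24.

24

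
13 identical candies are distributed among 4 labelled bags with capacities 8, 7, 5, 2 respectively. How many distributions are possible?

Without the upper bounds there are C(16,3) = 560 ways to split 13 among 4 bags.
Subtract solutions that violate a single cap (substitute x_i' = x_i − (cap_i+1)): x_1 ≥ 9 gives C(7,3) = 35; x_2 ≥ 8 gives C(8,3) = 56; x_3 ≥ 6 gives C(10,3) = 120; x_4 ≥ 3 gives C(13,3) = 286. Together 497.
Add back pairs where two caps are both exceeded: 0 + 0 + 4 + 0 + 10 + 35 = 49.
By inclusion–exclusion the count is 560 − 497 + 49 = 112.

112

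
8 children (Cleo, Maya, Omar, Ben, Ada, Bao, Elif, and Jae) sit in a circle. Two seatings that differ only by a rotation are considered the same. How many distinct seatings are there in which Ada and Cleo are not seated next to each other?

3600

All circular seatings of 8 people number (7)! = 5040.
Seatings with Ada beside Cleo: treat them as a block with 2 internal orders, giving 2 × (6)! = 1440.
Subtracting, 5040 − 1440 = 3600.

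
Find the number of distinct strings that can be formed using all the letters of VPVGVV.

30

Letter multiplicities in VPVGVV: G×1, P×1, V×4.
So there are 6! / (4!) = 30 distinguishable arrangements.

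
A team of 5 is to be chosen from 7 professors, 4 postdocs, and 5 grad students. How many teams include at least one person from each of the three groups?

Unrestricted: C(16,5) = 4368 ways to pick any 5 of the 16.
Selections missing a whole group: no professors → C(9,5) = 126; no postdocs → C(12,5) = 792; no grad students → C(11,5) = 462.
Add back selections omitting two groups (i.e. drawn from a single group): C(7,5) + C(4,5) + C(5,5) = 22.
By inclusion–exclusion: 4368 − 1380 + 22 = 3010.

3010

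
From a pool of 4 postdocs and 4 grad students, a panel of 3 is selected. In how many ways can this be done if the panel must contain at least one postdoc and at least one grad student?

48

With no constraint there are C(8,3) = 56 possible selections.
Selections missing a whole group: no postdocs → C(4,3) = 4; no grad students → C(4,3) = 4.
Both groups omitted at once is impossible, so 56 − 8 = 48.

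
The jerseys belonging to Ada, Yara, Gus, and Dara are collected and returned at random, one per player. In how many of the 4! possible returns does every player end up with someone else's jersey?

Let Aᵢ be the assignments in which player i gets their old jersey. We want the size of the complement of A₁∪…∪A_4.
By inclusion–exclusion this is Σ_{j=0}^{4} (−1)^j C(4,j)·(4−j)!.
Computing: 24 − 24 + 12 − 4 + 1 = 9.

9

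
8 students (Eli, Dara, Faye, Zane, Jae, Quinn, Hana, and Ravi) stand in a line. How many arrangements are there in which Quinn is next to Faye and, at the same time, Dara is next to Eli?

Treat {Quinn,Faye} as one block (2 orders) and {Dara,Eli} as another (2 orders).
That leaves 6 units to arrange: 2 × 2 × 6! = 4 × 720 = 2880.

2880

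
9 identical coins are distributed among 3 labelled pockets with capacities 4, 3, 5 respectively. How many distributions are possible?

Ignoring the caps, the number of non-negative solutions to x_1+…+x_3 = 9 is C(11,2) = 55.
Subtract solutions that violate a single cap (substitute x_i' = x_i − (cap_i+1)): x_1 ≥ 5 gives C(6,2) = 15; x_2 ≥ 4 gives C(7,2) = 21; x_3 ≥ 6 gives C(5,2) = 10. Together 46.
Add back pairs where two caps are both exceeded: 1 + 0 + 0 = 1.
By inclusion–exclusion the count is 55 − 46 + 1 = 10.

10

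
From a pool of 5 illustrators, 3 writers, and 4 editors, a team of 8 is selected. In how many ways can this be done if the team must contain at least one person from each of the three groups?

Total 8-person selections from all 12: C(12,8) = 495.
Subtract selections that omit an entire group: no illustrators → C(7,8) = 0; no writers → C(9,8) = 9; no editors → C(8,8) = 1.
Add back selections omitting two groups (i.e. drawn from a single group): C(5,8) + C(3,8) + C(4,8) = 0.
By inclusion–exclusion: 495 − 10 + 0 = 485.

485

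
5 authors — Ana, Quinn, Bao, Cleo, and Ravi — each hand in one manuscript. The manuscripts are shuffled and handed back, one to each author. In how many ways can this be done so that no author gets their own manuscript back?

44

This is the derangement count D_5: permutations of 5 items with no fixed point.
By inclusion–exclusion this is Σ_{j=0}^{5} (−1)^j C(5,j)·(5−j)!.
Computing: 120 − 120 + 60 − 20 + 5 − 1 = 44.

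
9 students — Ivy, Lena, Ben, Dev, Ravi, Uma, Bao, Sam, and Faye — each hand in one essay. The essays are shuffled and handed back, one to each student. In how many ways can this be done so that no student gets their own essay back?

133496

Let Aᵢ be the assignments in which student i gets their own essay. We want the size of the complement of A₁∪…∪A_9.
By inclusion–exclusion this is Σ_{j=0}^{9} (−1)^j C(9,j)·(9−j)!.
Computing: 362880 − 362880 + 181440 − 60480 + 15120 − 3024 + 504 − 72 + 9 − 1 = 133496.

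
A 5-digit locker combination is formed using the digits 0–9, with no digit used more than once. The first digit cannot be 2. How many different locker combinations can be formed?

The first digit has 10−1 = 9 choices (anything except 2).
The remaining 4 digits are filled from the other 9 symbols without repetition: 9 × 8 × 7 × 6 = 3024.
Total: 9 × 3024 = 27216.

27216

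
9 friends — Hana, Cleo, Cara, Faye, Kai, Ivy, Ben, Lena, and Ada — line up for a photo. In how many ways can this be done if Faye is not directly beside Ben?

Of the 9! = 362880 arrangements, those with Faye and Ben adjacent number 2 × 8! = 80640 (treat the pair as a block with 2 internal orders).
So 362880 − 80640 = 282240 arrangements keep them apart.

282240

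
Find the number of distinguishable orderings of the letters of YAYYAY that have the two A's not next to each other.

10

Total arrangements of YAYYAY: 6!/(4!·2!) = 15.
If the two A's are adjacent, glue them into one block, leaving 5 items to arrange: (5)!/(4!) = 5 ways.
Subtracting, 15 − 5 = 10 arrangements keep the A's apart.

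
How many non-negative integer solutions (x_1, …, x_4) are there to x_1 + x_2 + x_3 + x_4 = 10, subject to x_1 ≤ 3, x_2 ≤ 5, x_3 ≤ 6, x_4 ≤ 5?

114

By stars and bars, unrestricted non-negative solutions to x_1+…+x_4 = 10 number C(10+3,3) = 286.
Subtract solutions that violate a single cap (substitute x_i' = x_i − (cap_i+1)): x_1 ≥ 4 gives C(9,3) = 84; x_2 ≥ 6 gives C(7,3) = 35; x_3 ≥ 7 gives C(6,3) = 20; x_4 ≥ 6 gives C(7,3) = 35. Together 174.
Add back pairs where two caps are both exceeded: 1 + 0 + 1 + 0 + 0 + 0 = 2.
By inclusion–exclusion the count is 286 − 174 + 2 = 114.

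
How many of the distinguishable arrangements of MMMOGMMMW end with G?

With the last slot taken by G, it remains to arrange the other 8 letters (MMMOMMMW).
Those 8 letters have M appearing 6 times, giving (8)!/(6!) = 56.

56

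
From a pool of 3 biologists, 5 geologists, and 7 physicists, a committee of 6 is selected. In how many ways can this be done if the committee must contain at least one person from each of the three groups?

3850

Total 6-person selections from all 15: C(15,6) = 5005.
Selections missing a whole group: no biologists → C(12,6) = 924; no geologists → C(10,6) = 210; no physicists → C(8,6) = 28.
Add back selections omitting two groups (i.e. drawn from a single group): C(3,6) + C(5,6) + C(7,6) = 7.
By inclusion–exclusion: 5005 − 1162 + 7 = 3850.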